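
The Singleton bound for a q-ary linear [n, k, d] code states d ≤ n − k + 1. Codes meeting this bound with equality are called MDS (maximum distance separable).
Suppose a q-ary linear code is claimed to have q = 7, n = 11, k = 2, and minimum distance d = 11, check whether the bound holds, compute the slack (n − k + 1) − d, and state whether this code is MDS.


Singleton RHS = n − k + 1 = 10, slack = -1, bound violated (no such code; not MDS).

Singleton bound: d ≤ n − k + 1.
Here n = 11, k = 2, so n − k + 1 = 10.
Given d = 11, check d ≤ 10: NO.
Slack = (n − k + 1) − d = -1.
The slack is negative: d = 11 exceeds n − k + 1 = 10 by 1, so the Singleton bound is violated and no linear [11, 2, 11]_7 code can exist. In particular it is not MDS (MDS requires d = n − k + 1 exactly).
Description: the claimed parameters are [11, 2, 11]_7; such a code would be impossible (violates the Singleton bound).


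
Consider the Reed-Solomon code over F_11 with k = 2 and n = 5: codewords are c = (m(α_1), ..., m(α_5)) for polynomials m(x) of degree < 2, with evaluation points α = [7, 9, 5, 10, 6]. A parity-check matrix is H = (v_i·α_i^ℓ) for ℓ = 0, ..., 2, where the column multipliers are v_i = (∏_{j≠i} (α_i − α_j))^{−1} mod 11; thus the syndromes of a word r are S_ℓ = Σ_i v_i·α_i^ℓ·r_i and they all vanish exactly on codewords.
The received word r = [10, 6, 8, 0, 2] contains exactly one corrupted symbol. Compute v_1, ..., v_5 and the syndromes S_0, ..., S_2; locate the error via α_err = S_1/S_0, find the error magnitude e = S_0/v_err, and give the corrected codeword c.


S = (3, 10, 4), error at position 1, error magnitude e = 3, c = [7, 6, 8, 0, 2].

Step 1: column multipliers v_i = (∏_{j≠i}(α_i − α_j))^{−1} mod 11.
  i = 1 (α = 7): (7−9)(7−5)(7−10)(7−6) = (−2)·2·(−3)·1 = 12 ≡ 1, so v_1 = 1^{−1} = 1 (mod 11).
  i = 2 (α = 9): (9−7)(9−5)(9−10)(9−6) = 2·4·(−1)·3 = −24 ≡ 9, so v_2 = 9^{−1} = 5 (mod 11).
  i = 3 (α = 5): (5−7)(5−9)(5−10)(5−6) = (−2)·(−4)·(−5)·(−1) = 40 ≡ 7, so v_3 = 7^{−1} = 8 (mod 11).
  i = 4 (α = 10): (10−7)(10−9)(10−5)(10−6) = 3·1·5·4 = 60 ≡ 5, so v_4 = 5^{−1} = 9 (mod 11).
  i = 5 (α = 6): (6−7)(6−9)(6−5)(6−10) = (−1)·(−3)·1·(−4) = −12 ≡ 10, so v_5 = 10^{−1} = 10 (mod 11).
  v = [1, 5, 8, 9, 10].
Step 2: syndromes of r = [10, 6, 8, 0, 2] (all sums mod 11).
  S_0 = Σ v_i r_i = 1·10 + 5·6 + 8·8 + 9·0 + 10·2 = 124 ≡ 3.
  S_1 = Σ v_i α_i r_i = 1·7·10 + 5·9·6 + 8·5·8 + 9·10·0 + 10·6·2 = 780 ≡ 10.
  α_i^2 mod 11 = [5, 4, 3, 1, 3].
  S_2 = Σ v_i α_i^2 r_i = 1·5·10 + 5·4·6 + 8·3·8 + 9·1·0 + 10·3·2 = 422 ≡ 4.
  S = (3, 10, 4) ≠ 0, so r is not a codeword (an error is present).
Step 3: locate the error. For a single error e at position i, S_ℓ = v_i·e·α_i^ℓ, so α_err = S_1/S_0.
  S_0^{−1} = 3^{−1} = 4 (mod 11), so α_err = 10·4 = 40 ≡ 7 = α_1. Error position i = 1.
  Consistency check: S_2/S_1 = 4·10 = 40 ≡ 7 = α_err ✓ (single-error assumption holds).
Step 4: error magnitude e = S_0/v_1 = S_0·∏_{j≠1}(α_1 − α_j) = 3·1 = 3 ≡ 3 (mod 11).
Step 5: correct position 1: c_1 = r_1 − e = 10 − 3 ≡ 7 (mod 11). Hence c = [7, 6, 8, 0, 2].
  Check: interpolating c through the α_i gives m(x) = 5 + 5·x (degree < 2) with m(α_i) = c_i for every i, so c is indeed a codeword.


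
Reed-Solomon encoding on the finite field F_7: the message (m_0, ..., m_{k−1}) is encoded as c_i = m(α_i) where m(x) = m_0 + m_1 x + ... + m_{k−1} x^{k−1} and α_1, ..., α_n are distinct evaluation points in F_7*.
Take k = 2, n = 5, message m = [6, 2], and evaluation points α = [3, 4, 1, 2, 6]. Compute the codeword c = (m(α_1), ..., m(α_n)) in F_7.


c = [5, 0, 1, 3, 4]

Message polynomial: m(x) = 6 + 2·x (mod 7).
For each evaluation point α_i, compute m(α_i) mod 7:
  α_1 = 3: Horner steps 2 → 5, so m(3) = 5.
  α_2 = 4: Horner steps 2 → 0, so m(4) = 0.
  α_3 = 1: Horner steps 2 → 1, so m(1) = 1.
  α_4 = 2: Horner steps 2 → 3, so m(2) = 3.
  α_5 = 6: Horner steps 2 → 4, so m(6) = 4.
Codeword c = [5, 0, 1, 3, 4] ∈ F_7^5.


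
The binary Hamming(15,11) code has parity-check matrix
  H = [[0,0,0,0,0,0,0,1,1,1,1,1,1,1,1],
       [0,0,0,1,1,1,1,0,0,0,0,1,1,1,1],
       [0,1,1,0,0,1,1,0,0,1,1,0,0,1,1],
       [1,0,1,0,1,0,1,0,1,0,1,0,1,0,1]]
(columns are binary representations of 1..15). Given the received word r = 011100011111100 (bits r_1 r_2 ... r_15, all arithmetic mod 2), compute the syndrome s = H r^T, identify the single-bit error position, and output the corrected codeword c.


s = (0, 1, 0, 0)^T, error position = 4, corrected codeword c = 011000011111100

Compute s = H r^T mod 2 one row at a time:
  s_1 = 1 + 1 + 1 + 1 + 1 + 1 + 0 + 0 = 6 ≡ 0 (mod 2).
  s_2 = 1 + 0 + 0 + 0 + 1 + 1 + 0 + 0 = 3 ≡ 1 (mod 2).
  s_3 = 1 + 1 + 0 + 0 + 1 + 1 + 0 + 0 = 4 ≡ 0 (mod 2).
  s_4 = 0 + 1 + 0 + 0 + 1 + 1 + 1 + 0 = 4 ≡ 0 (mod 2).
s = (0, 1, 0, 0)^T — this equals column 4 of H (binary 0100), so error is at position 4.
Correct: flip bit 4 of r = 011100011111100 to get c = 011000011111100.


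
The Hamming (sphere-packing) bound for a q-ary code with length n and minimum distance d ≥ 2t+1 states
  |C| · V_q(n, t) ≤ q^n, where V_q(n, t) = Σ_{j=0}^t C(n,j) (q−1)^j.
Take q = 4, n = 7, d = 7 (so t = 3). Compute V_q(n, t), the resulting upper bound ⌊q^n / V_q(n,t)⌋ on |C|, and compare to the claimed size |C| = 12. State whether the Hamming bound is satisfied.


V_q(n, t) = 1156, q^n = 16384, Hamming bound = 14, |C| = 12 ≤ bound (satisfied).

Step 1: Compute V_q(n, t) = Σ_{j=0}^3 C(n, j) (q−1)^j.
  j = 0: C(7,0)·(3)^0 = 1·1 = 1.
  j = 1: C(7,1)·(3)^1 = 7·3 = 21.
  j = 2: C(7,2)·(3)^2 = 21·9 = 189.
  j = 3: C(7,3)·(3)^3 = 35·27 = 945.
  V_q(n, t) = 1 + 21 + 189 + 945 = 1156.
Step 2: q^n = 4^7 = 16384.
Step 3: Hamming bound ⌊q^n / V_q(n,t)⌋ = ⌊16384/1156⌋ = 14.
Step 4: Compare |C| = 12 to 14: satisfied.
The claimed |C| lies below the Hamming bound.


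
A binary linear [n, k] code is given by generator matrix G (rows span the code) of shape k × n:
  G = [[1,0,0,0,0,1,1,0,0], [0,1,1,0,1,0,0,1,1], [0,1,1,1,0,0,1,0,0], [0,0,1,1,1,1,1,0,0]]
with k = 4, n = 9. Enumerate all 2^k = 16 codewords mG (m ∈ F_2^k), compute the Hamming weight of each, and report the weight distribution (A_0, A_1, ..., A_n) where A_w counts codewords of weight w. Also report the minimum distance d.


Weight distribution: A_0 = 1, A_3 = 2, A_4 = 4, A_5 = 6, A_6 = 2, A_8 = 1. Minimum distance d = 3.

Enumerate all 2^4 = 16 messages m ∈ F_2^4.
For each, compute codeword c = mG in F_2^9, then tally its weight.
  m = 0000 → c = 000000000, weight = 0.
  m = 1000 → c = 100001100, weight = 3.
  m = 0100 → c = 011010011, weight = 5.
  m = 1100 → c = 111011111, weight = 8.
  m = 0010 → c = 011100100, weight = 4.
  m = 1010 → c = 111101000, weight = 5.
  m = 0110 → c = 000110111, weight = 5.
  m = 1110 → c = 100111011, weight = 6.
  m = 0001 → c = 001111100, weight = 5.
  m = 1001 → c = 101110000, weight = 4.
  m = 0101 → c = 010101111, weight = 6.
  m = 1101 → c = 110100011, weight = 5.
  m = 0011 → c = 010011000, weight = 3.
  m = 1011 → c = 110010100, weight = 4.
  m = 0111 → c = 001001011, weight = 4.
  m = 1111 → c = 101000111, weight = 5.
Tally weights:
  weight 0: 1 codewords.
  weight 3: 2 codewords.
  weight 4: 4 codewords.
  weight 5: 6 codewords.
  weight 6: 2 codewords.
  weight 8: 1 codewords.
Minimum distance d = smallest w > 0 with A_w > 0 = 3.
Sanity: Σ A_w = 16 = 2^4 = 16 ✓.


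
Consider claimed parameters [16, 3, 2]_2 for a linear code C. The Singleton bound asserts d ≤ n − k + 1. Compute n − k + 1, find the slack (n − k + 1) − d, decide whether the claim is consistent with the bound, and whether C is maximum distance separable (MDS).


Singleton RHS = n − k + 1 = 14, slack = 12, bound satisfied, not MDS.

Singleton bound: d ≤ n − k + 1.
Here n = 16, k = 3, so n − k + 1 = 14.
Given d = 2, check d ≤ 14: YES.
Slack = (n − k + 1) − d = 12.
The code is NOT MDS (slack = 12 > 0).
Description: the claimed parameters are [16, 3, 2]_2; such a code would be non-MDS.


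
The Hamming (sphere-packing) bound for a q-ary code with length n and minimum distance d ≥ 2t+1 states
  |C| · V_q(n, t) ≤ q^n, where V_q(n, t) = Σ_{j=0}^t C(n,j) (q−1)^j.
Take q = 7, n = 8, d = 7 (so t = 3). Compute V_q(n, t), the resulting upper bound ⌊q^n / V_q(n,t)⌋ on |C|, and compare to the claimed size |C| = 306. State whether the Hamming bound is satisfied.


V_q(n, t) = 13153, q^n = 5764801, Hamming bound = 438, |C| = 306 ≤ bound (satisfied).

Step 1: Compute V_q(n, t) = Σ_{j=0}^3 C(n, j) (q−1)^j.
  j = 0: C(8,0)·(6)^0 = 1·1 = 1.
  j = 1: C(8,1)·(6)^1 = 8·6 = 48.
  j = 2: C(8,2)·(6)^2 = 28·36 = 1008.
  j = 3: C(8,3)·(6)^3 = 56·216 = 12096.
  V_q(n, t) = 1 + 48 + 1008 + 12096 = 13153.
Step 2: q^n = 7^8 = 5764801.
Step 3: Hamming bound ⌊q^n / V_q(n,t)⌋ = ⌊5764801/13153⌋ = 438.
Step 4: Compare |C| = 306 to 438: satisfied.
The claimed |C| lies below the Hamming bound.


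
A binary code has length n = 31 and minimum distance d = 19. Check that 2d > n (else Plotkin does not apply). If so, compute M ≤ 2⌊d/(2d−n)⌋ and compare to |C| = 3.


Plotkin bound M ≤ 4; given |C| = 3 ≤ bound (satisfied).

Check applicability: 2d = 38, n = 31.
2d − n = 7 > 0, so Plotkin applies.
Compute d/(2d−n) = 19/7 ≈ 2.7143.
⌊d/(2d−n)⌋ = 2.
Plotkin bound: M ≤ 2·2 = 4.
Given |C| = 3, check: satisfied.
This |C| is below the Plotkin bound.


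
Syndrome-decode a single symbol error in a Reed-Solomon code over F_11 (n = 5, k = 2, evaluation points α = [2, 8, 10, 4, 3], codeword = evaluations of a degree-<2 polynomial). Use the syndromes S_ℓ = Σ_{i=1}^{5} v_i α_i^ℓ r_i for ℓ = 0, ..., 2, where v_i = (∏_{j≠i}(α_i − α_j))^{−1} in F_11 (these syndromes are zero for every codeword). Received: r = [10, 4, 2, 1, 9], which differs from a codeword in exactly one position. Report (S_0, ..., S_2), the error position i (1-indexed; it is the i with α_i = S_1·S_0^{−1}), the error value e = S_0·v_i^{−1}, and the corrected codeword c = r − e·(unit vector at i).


S = (1, 4, 5), error at position 4, error magnitude e = 4, c = [10, 4, 2, 8, 9].

Step 1: column multipliers v_i = (∏_{j≠i}(α_i − α_j))^{−1} mod 11.
  i = 1 (α = 2): (2−8)(2−10)(2−4)(2−3) = (−6)·(−8)·(−2)·(−1) = 96 ≡ 8, so v_1 = 8^{−1} = 7 (mod 11).
  i = 2 (α = 8): (8−2)(8−10)(8−4)(8−3) = 6·(−2)·4·5 = −240 ≡ 2, so v_2 = 2^{−1} = 6 (mod 11).
  i = 3 (α = 10): (10−2)(10−8)(10−4)(10−3) = 8·2·6·7 = 672 ≡ 1, so v_3 = 1^{−1} = 1 (mod 11).
  i = 4 (α = 4): (4−2)(4−8)(4−10)(4−3) = 2·(−4)·(−6)·1 = 48 ≡ 4, so v_4 = 4^{−1} = 3 (mod 11).
  i = 5 (α = 3): (3−2)(3−8)(3−10)(3−4) = 1·(−5)·(−7)·(−1) = −35 ≡ 9, so v_5 = 9^{−1} = 5 (mod 11).
  v = [7, 6, 1, 3, 5].
Step 2: syndromes of r = [10, 4, 2, 1, 9] (all sums mod 11).
  S_0 = Σ v_i r_i = 7·10 + 6·4 + 1·2 + 3·1 + 5·9 = 144 ≡ 1.
  S_1 = Σ v_i α_i r_i = 7·2·10 + 6·8·4 + 1·10·2 + 3·4·1 + 5·3·9 = 499 ≡ 4.
  α_i^2 mod 11 = [4, 9, 1, 5, 9].
  S_2 = Σ v_i α_i^2 r_i = 7·4·10 + 6·9·4 + 1·1·2 + 3·5·1 + 5·9·9 = 918 ≡ 5.
  S = (1, 4, 5) ≠ 0, so r is not a codeword (an error is present).
Step 3: locate the error. For a single error e at position i, S_ℓ = v_i·e·α_i^ℓ, so α_err = S_1/S_0.
  S_0^{−1} = 1^{−1} = 1 (mod 11), so α_err = 4·1 = 4 ≡ 4 = α_4. Error position i = 4.
  Consistency check: S_2/S_1 = 5·3 = 15 ≡ 4 = α_err ✓ (single-error assumption holds).
Step 4: error magnitude e = S_0/v_4 = S_0·∏_{j≠4}(α_4 − α_j) = 1·4 = 4 ≡ 4 (mod 11).
Step 5: correct position 4: c_4 = r_4 − e = 1 − 4 ≡ 8 (mod 11). Hence c = [10, 4, 2, 8, 9].
  Check: interpolating c through the α_i gives m(x) = 1 + 10·x (degree < 2) with m(α_i) = c_i for every i, so c is indeed a codeword.


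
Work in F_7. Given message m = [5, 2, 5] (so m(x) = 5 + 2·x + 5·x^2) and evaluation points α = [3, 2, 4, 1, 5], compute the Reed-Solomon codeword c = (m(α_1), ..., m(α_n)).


c = [0, 1, 2, 5, 0]

Message polynomial: m(x) = 5 + 2·x + 5·x^2 (mod 7).
For each evaluation point α_i, compute m(α_i) mod 7:
  α_1 = 3: Horner steps 5 → 3 → 0, so m(3) = 0.
  α_2 = 2: Horner steps 5 → 5 → 1, so m(2) = 1.
  α_3 = 4: Horner steps 5 → 1 → 2, so m(4) = 2.
  α_4 = 1: Horner steps 5 → 0 → 5, so m(1) = 5.
  α_5 = 5: Horner steps 5 → 6 → 0, so m(5) = 0.
Codeword c = [0, 1, 2, 5, 0] ∈ F_7^5.


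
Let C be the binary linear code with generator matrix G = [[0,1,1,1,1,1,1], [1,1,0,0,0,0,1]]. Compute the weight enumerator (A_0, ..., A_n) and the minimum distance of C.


Weight distribution: A_0 = 1, A_3 = 1, A_5 = 1, A_6 = 1. Minimum distance d = 3.

Enumerate all 2^2 = 4 messages m ∈ F_2^2.
For each, compute codeword c = mG in F_2^7, then tally its weight.
  m = 00 → c = 0000000, weight = 0.
  m = 10 → c = 0111111, weight = 6.
  m = 01 → c = 1100001, weight = 3.
  m = 11 → c = 1011110, weight = 5.
Tally weights:
  weight 0: 1 codewords.
  weight 3: 1 codewords.
  weight 5: 1 codewords.
  weight 6: 1 codewords.
Minimum distance d = smallest w > 0 with A_w > 0 = 3.
Sanity: Σ A_w = 4 = 2^2 = 4 ✓.


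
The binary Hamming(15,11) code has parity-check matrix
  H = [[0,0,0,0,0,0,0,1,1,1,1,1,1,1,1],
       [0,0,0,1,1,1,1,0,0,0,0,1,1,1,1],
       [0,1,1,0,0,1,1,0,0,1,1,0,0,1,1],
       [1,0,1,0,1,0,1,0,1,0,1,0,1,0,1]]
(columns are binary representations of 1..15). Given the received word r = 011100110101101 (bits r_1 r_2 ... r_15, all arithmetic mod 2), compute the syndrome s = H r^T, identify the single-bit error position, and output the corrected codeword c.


s = (1, 1, 1, 0)^T, error position = 14, corrected codeword c = 011100110101111

Compute s = H r^T mod 2 one row at a time:
  s_1 = 1 + 0 + 1 + 0 + 1 + 1 + 0 + 1 = 5 ≡ 1 (mod 2).
  s_2 = 1 + 0 + 0 + 1 + 1 + 1 + 0 + 1 = 5 ≡ 1 (mod 2).
  s_3 = 1 + 1 + 0 + 1 + 1 + 0 + 0 + 1 = 5 ≡ 1 (mod 2).
  s_4 = 0 + 1 + 0 + 1 + 0 + 0 + 1 + 1 = 4 ≡ 0 (mod 2).
s = (1, 1, 1, 0)^T — this equals column 14 of H (binary 1110), so error is at position 14.
Correct: flip bit 14 of r = 011100110101101 to get c = 011100110101111.


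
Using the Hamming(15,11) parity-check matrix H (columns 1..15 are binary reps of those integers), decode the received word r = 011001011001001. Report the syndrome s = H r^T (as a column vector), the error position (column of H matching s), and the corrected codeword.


s = (0, 1, 0, 1)^T, error position = 5, corrected codeword c = 011011011001001

Compute s = H r^T mod 2 one row at a time:
  s_1 = 1 + 1 + 0 + 0 + 1 + 0 + 0 + 1 = 4 ≡ 0 (mod 2).
  s_2 = 0 + 0 + 1 + 0 + 1 + 0 + 0 + 1 = 3 ≡ 1 (mod 2).
  s_3 = 1 + 1 + 1 + 0 + 0 + 0 + 0 + 1 = 4 ≡ 0 (mod 2).
  s_4 = 0 + 1 + 0 + 0 + 1 + 0 + 0 + 1 = 3 ≡ 1 (mod 2).
s = (0, 1, 0, 1)^T — this equals column 5 of H (binary 0101), so error is at position 5.
Correct: flip bit 5 of r = 011001011001001 to get c = 011011011001001.


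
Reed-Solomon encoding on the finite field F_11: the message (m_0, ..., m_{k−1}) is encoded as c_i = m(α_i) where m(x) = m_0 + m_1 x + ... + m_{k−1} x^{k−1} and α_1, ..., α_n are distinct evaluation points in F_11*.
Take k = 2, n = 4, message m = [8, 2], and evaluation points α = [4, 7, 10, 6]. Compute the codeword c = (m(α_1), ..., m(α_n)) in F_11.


c = [5, 0, 6, 9]

Message polynomial: m(x) = 8 + 2·x (mod 11).
For each evaluation point α_i, compute m(α_i) mod 11:
  α_1 = 4: Horner steps 2 → 5, so m(4) = 5.
  α_2 = 7: Horner steps 2 → 0, so m(7) = 0.
  α_3 = 10: Horner steps 2 → 6, so m(10) = 6.
  α_4 = 6: Horner steps 2 → 9, so m(6) = 9.
Codeword c = [5, 0, 6, 9] ∈ F_11^4.


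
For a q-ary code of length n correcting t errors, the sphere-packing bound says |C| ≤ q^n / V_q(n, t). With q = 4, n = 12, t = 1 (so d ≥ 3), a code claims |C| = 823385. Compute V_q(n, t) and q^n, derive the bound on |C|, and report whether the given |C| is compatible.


V_q(n, t) = 37, q^n = 16777216, Hamming bound = 453438, |C| = 823385 > bound (violated).

Step 1: Compute V_q(n, t) = Σ_{j=0}^1 C(n, j) (q−1)^j.
  j = 0: C(12,0)·(3)^0 = 1·1 = 1.
  j = 1: C(12,1)·(3)^1 = 12·3 = 36.
  V_q(n, t) = 1 + 36 = 37.
Step 2: q^n = 4^12 = 16777216.
Step 3: Hamming bound ⌊q^n / V_q(n,t)⌋ = ⌊16777216/37⌋ = 453438.
Step 4: Compare |C| = 823385 to 453438: violated.
The claimed |C| lies above the Hamming bound, so no 4-ary code of length 12 with d ≥ 3 can have 823385 codewords.


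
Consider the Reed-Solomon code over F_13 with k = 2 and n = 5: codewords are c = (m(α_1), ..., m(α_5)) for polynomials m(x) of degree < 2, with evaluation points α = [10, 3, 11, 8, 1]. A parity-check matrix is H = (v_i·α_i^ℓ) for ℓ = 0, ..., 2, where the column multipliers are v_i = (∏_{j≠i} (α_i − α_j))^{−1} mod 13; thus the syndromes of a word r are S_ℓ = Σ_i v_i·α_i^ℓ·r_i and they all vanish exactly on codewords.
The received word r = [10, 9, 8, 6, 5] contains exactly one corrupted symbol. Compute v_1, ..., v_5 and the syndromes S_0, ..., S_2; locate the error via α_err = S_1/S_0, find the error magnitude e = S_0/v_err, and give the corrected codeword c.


S = (8, 10, 6), error at position 3, error magnitude e = 9, c = [10, 9, 12, 6, 5].

Step 1: column multipliers v_i = (∏_{j≠i}(α_i − α_j))^{−1} mod 13.
  i = 1 (α = 10): (10−3)(10−11)(10−8)(10−1) = 7·(−1)·2·9 = −126 ≡ 4, so v_1 = 4^{−1} = 10 (mod 13).
  i = 2 (α = 3): (3−10)(3−11)(3−8)(3−1) = (−7)·(−8)·(−5)·2 = −560 ≡ 12, so v_2 = 12^{−1} = 12 (mod 13).
  i = 3 (α = 11): (11−10)(11−3)(11−8)(11−1) = 1·8·3·10 = 240 ≡ 6, so v_3 = 6^{−1} = 11 (mod 13).
  i = 4 (α = 8): (8−10)(8−3)(8−11)(8−1) = (−2)·5·(−3)·7 = 210 ≡ 2, so v_4 = 2^{−1} = 7 (mod 13).
  i = 5 (α = 1): (1−10)(1−3)(1−11)(1−8) = (−9)·(−2)·(−10)·(−7) = 1260 ≡ 12, so v_5 = 12^{−1} = 12 (mod 13).
  v = [10, 12, 11, 7, 12].
Step 2: syndromes of r = [10, 9, 8, 6, 5] (all sums mod 13).
  S_0 = Σ v_i r_i = 10·10 + 12·9 + 11·8 + 7·6 + 12·5 = 398 ≡ 8.
  S_1 = Σ v_i α_i r_i = 10·10·10 + 12·3·9 + 11·11·8 + 7·8·6 + 12·1·5 = 2688 ≡ 10.
  α_i^2 mod 13 = [9, 9, 4, 12, 1].
  S_2 = Σ v_i α_i^2 r_i = 10·9·10 + 12·9·9 + 11·4·8 + 7·12·6 + 12·1·5 = 2788 ≡ 6.
  S = (8, 10, 6) ≠ 0, so r is not a codeword (an error is present).
Step 3: locate the error. For a single error e at position i, S_ℓ = v_i·e·α_i^ℓ, so α_err = S_1/S_0.
  S_0^{−1} = 8^{−1} = 5 (mod 13), so α_err = 10·5 = 50 ≡ 11 = α_3. Error position i = 3.
  Consistency check: S_2/S_1 = 6·4 = 24 ≡ 11 = α_err ✓ (single-error assumption holds).
Step 4: error magnitude e = S_0/v_3 = S_0·∏_{j≠3}(α_3 − α_j) = 8·6 = 48 ≡ 9 (mod 13).
Step 5: correct position 3: c_3 = r_3 − e = 8 − 9 ≡ 12 (mod 13). Hence c = [10, 9, 12, 6, 5].
  Check: interpolating c through the α_i gives m(x) = 3 + 2·x (degree < 2) with m(α_i) = c_i for every i, so c is indeed a codeword.


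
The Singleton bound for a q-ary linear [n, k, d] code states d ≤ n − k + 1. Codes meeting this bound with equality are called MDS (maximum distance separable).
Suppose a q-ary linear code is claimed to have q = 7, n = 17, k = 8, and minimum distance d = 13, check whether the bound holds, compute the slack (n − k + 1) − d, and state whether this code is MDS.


Singleton RHS = n − k + 1 = 10, slack = -3, bound violated (no such code; not MDS).

Singleton bound: d ≤ n − k + 1.
Here n = 17, k = 8, so n − k + 1 = 10.
Given d = 13, check d ≤ 10: NO.
Slack = (n − k + 1) − d = -3.
The slack is negative: d = 13 exceeds n − k + 1 = 10 by 3, so the Singleton bound is violated and no linear [17, 8, 13]_7 code can exist. In particular it is not MDS (MDS requires d = n − k + 1 exactly).
Description: the claimed parameters are [17, 8, 13]_7; such a code would be impossible (violates the Singleton bound).


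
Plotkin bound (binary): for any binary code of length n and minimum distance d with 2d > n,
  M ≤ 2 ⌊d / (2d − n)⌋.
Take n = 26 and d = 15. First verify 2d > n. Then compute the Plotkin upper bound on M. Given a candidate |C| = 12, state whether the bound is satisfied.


Plotkin bound M ≤ 6; given |C| = 12 > bound (violated).

Check applicability: 2d = 30, n = 26.
2d − n = 4 > 0, so Plotkin applies.
Compute d/(2d−n) = 15/4 ≈ 3.7500.
⌊d/(2d−n)⌋ = 3.
Plotkin bound: M ≤ 2·3 = 6.
Given |C| = 12, check: VIOLATED.
This |C| is above the Plotkin bound, so no binary code with n = 26, d = 15 and 12 codewords exists.


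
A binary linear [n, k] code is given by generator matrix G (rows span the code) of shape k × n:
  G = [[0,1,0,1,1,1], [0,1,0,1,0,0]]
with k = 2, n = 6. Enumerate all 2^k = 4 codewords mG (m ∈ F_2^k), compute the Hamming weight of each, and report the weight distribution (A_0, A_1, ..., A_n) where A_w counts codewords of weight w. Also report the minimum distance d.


Weight distribution: A_0 = 1, A_2 = 2, A_4 = 1. Minimum distance d = 2.

Enumerate all 2^2 = 4 messages m ∈ F_2^2.
For each, compute codeword c = mG in F_2^6, then tally its weight.
  m = 00 → c = 000000, weight = 0.
  m = 10 → c = 010111, weight = 4.
  m = 01 → c = 010100, weight = 2.
  m = 11 → c = 000011, weight = 2.
Tally weights:
  weight 0: 1 codewords.
  weight 2: 2 codewords.
  weight 4: 1 codewords.
Minimum distance d = smallest w > 0 with A_w > 0 = 2.
Sanity: Σ A_w = 4 = 2^2 = 4 ✓.


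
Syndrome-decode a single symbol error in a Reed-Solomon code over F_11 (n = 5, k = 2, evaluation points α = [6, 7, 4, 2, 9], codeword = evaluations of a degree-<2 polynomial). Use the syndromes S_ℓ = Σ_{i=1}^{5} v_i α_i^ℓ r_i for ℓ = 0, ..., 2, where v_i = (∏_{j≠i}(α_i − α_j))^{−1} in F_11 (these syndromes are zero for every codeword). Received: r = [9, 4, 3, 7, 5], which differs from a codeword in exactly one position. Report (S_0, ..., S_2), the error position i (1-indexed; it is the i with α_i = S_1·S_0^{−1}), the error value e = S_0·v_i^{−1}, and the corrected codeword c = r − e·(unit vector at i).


S = (1, 4, 5), error at position 3, error magnitude e = 6, c = [9, 4, 8, 7, 5].

Step 1: column multipliers v_i = (∏_{j≠i}(α_i − α_j))^{−1} mod 11.
  i = 1 (α = 6): (6−7)(6−4)(6−2)(6−9) = (−1)·2·4·(−3) = 24 ≡ 2, so v_1 = 2^{−1} = 6 (mod 11).
  i = 2 (α = 7): (7−6)(7−4)(7−2)(7−9) = 1·3·5·(−2) = −30 ≡ 3, so v_2 = 3^{−1} = 4 (mod 11).
  i = 3 (α = 4): (4−6)(4−7)(4−2)(4−9) = (−2)·(−3)·2·(−5) = −60 ≡ 6, so v_3 = 6^{−1} = 2 (mod 11).
  i = 4 (α = 2): (2−6)(2−7)(2−4)(2−9) = (−4)·(−5)·(−2)·(−7) = 280 ≡ 5, so v_4 = 5^{−1} = 9 (mod 11).
  i = 5 (α = 9): (9−6)(9−7)(9−4)(9−2) = 3·2·5·7 = 210 ≡ 1, so v_5 = 1^{−1} = 1 (mod 11).
  v = [6, 4, 2, 9, 1].
Step 2: syndromes of r = [9, 4, 3, 7, 5] (all sums mod 11).
  S_0 = Σ v_i r_i = 6·9 + 4·4 + 2·3 + 9·7 + 1·5 = 144 ≡ 1.
  S_1 = Σ v_i α_i r_i = 6·6·9 + 4·7·4 + 2·4·3 + 9·2·7 + 1·9·5 = 631 ≡ 4.
  α_i^2 mod 11 = [3, 5, 5, 4, 4].
  S_2 = Σ v_i α_i^2 r_i = 6·3·9 + 4·5·4 + 2·5·3 + 9·4·7 + 1·4·5 = 544 ≡ 5.
  S = (1, 4, 5) ≠ 0, so r is not a codeword (an error is present).
Step 3: locate the error. For a single error e at position i, S_ℓ = v_i·e·α_i^ℓ, so α_err = S_1/S_0.
  S_0^{−1} = 1^{−1} = 1 (mod 11), so α_err = 4·1 = 4 ≡ 4 = α_3. Error position i = 3.
  Consistency check: S_2/S_1 = 5·3 = 15 ≡ 4 = α_err ✓ (single-error assumption holds).
Step 4: error magnitude e = S_0/v_3 = S_0·∏_{j≠3}(α_3 − α_j) = 1·6 = 6 ≡ 6 (mod 11).
Step 5: correct position 3: c_3 = r_3 − e = 3 − 6 ≡ 8 (mod 11). Hence c = [9, 4, 8, 7, 5].
  Check: interpolating c through the α_i gives m(x) = 6 + 6·x (degree < 2) with m(α_i) = c_i for every i, so c is indeed a codeword.


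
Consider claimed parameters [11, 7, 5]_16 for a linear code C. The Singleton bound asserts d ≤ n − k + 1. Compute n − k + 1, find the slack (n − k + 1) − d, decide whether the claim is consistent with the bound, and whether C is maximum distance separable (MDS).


Singleton RHS = n − k + 1 = 5, slack = 0, bound satisfied, MDS.

Singleton bound: d ≤ n − k + 1.
Here n = 11, k = 7, so n − k + 1 = 5.
Given d = 5, check d ≤ 5: YES.
Slack = (n − k + 1) − d = 0.
The code is MDS (slack = 0).
Description: the claimed parameters are [11, 7, 5]_16; such a code would be MDS (meets Singleton bound).


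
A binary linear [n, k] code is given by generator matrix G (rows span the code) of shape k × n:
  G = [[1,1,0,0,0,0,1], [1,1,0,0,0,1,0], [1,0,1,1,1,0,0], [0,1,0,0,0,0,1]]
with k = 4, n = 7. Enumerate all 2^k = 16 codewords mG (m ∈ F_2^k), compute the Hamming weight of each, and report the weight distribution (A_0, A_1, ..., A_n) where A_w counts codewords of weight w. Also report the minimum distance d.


Weight distribution: A_0 = 1, A_1 = 1, A_2 = 3, A_3 = 4, A_4 = 1, A_5 = 3, A_6 = 3. Minimum distance d = 1.

Enumerate all 2^4 = 16 messages m ∈ F_2^4.
For each, compute codeword c = mG in F_2^7, then tally its weight.
  m = 0000 → c = 0000000, weight = 0.
  m = 1000 → c = 1100001, weight = 3.
  m = 0100 → c = 1100010, weight = 3.
  m = 1100 → c = 0000011, weight = 2.
  m = 0010 → c = 1011100, weight = 4.
  m = 1010 → c = 0111101, weight = 5.
  m = 0110 → c = 0111110, weight = 5.
  m = 1110 → c = 1011111, weight = 6.
  m = 0001 → c = 0100001, weight = 2.
  m = 1001 → c = 1000000, weight = 1.
  m = 0101 → c = 1000011, weight = 3.
  m = 1101 → c = 0100010, weight = 2.
  m = 0011 → c = 1111101, weight = 6.
  m = 1011 → c = 0011100, weight = 3.
  m = 0111 → c = 0011111, weight = 5.
  m = 1111 → c = 1111110, weight = 6.
Tally weights:
  weight 0: 1 codewords.
  weight 1: 1 codewords.
  weight 2: 3 codewords.
  weight 3: 4 codewords.
  weight 4: 1 codewords.
  weight 5: 3 codewords.
  weight 6: 3 codewords.
Minimum distance d = smallest w > 0 with A_w > 0 = 1.
Sanity: Σ A_w = 16 = 2^4 = 16 ✓.


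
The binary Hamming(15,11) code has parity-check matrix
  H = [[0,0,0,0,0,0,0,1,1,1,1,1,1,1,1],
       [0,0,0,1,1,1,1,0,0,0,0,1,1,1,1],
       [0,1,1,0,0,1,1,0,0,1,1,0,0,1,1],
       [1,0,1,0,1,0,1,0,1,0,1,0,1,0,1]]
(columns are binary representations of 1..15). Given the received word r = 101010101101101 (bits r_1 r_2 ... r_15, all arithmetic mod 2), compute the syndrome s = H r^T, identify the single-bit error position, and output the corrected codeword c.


s = (1, 1, 0, 1)^T, error position = 13, corrected codeword c = 101010101101001

Compute s = H r^T mod 2 one row at a time:
  s_1 = 0 + 1 + 1 + 0 + 1 + 1 + 0 + 1 = 5 ≡ 1 (mod 2).
  s_2 = 0 + 1 + 0 + 1 + 1 + 1 + 0 + 1 = 5 ≡ 1 (mod 2).
  s_3 = 0 + 1 + 0 + 1 + 1 + 0 + 0 + 1 = 4 ≡ 0 (mod 2).
  s_4 = 1 + 1 + 1 + 1 + 1 + 0 + 1 + 1 = 7 ≡ 1 (mod 2).
s = (1, 1, 0, 1)^T — this equals column 13 of H (binary 1101), so error is at position 13.
Correct: flip bit 13 of r = 101010101101101 to get c = 101010101101001.


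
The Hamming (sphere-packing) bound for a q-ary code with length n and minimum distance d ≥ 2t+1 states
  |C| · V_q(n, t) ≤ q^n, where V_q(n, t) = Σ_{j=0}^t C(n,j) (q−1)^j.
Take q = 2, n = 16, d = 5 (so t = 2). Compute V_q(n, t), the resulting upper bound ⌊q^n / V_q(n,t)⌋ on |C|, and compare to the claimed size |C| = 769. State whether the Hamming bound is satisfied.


V_q(n, t) = 137, q^n = 65536, Hamming bound = 478, |C| = 769 > bound (violated).

Step 1: Compute V_q(n, t) = Σ_{j=0}^2 C(n, j) (q−1)^j.
  j = 0: C(16,0)·(1)^0 = 1·1 = 1.
  j = 1: C(16,1)·(1)^1 = 16·1 = 16.
  j = 2: C(16,2)·(1)^2 = 120·1 = 120.
  V_q(n, t) = 1 + 16 + 120 = 137.
Step 2: q^n = 2^16 = 65536.
Step 3: Hamming bound ⌊q^n / V_q(n,t)⌋ = ⌊65536/137⌋ = 478.
Step 4: Compare |C| = 769 to 478: violated.
The claimed |C| lies above the Hamming bound, so no 2-ary code of length 16 with d ≥ 5 can have 769 codewords.


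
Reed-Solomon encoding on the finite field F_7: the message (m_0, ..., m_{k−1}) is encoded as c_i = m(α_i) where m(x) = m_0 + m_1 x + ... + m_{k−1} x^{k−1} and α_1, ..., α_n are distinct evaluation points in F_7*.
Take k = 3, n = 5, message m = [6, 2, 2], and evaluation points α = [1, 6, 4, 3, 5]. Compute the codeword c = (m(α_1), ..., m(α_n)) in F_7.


c = [3, 6, 4, 2, 3]

Message polynomial: m(x) = 6 + 2·x + 2·x^2 (mod 7).
For each evaluation point α_i, compute m(α_i) mod 7:
  α_1 = 1: Horner steps 2 → 4 → 3, so m(1) = 3.
  α_2 = 6: Horner steps 2 → 0 → 6, so m(6) = 6.
  α_3 = 4: Horner steps 2 → 3 → 4, so m(4) = 4.
  α_4 = 3: Horner steps 2 → 1 → 2, so m(3) = 2.
  α_5 = 5: Horner steps 2 → 5 → 3, so m(5) = 3.
Codeword c = [3, 6, 4, 2, 3] ∈ F_7^5.


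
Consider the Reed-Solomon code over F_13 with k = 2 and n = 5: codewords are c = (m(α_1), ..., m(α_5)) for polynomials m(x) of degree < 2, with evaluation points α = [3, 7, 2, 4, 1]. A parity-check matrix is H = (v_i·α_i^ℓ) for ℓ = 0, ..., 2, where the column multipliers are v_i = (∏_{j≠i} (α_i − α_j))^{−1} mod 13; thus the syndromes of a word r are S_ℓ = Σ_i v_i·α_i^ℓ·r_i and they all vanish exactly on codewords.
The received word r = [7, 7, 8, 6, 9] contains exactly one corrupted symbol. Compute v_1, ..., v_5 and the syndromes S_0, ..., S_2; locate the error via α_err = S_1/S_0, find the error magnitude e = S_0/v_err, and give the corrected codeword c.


S = (12, 6, 3), error at position 2, error magnitude e = 4, c = [7, 3, 8, 6, 9].

Step 1: column multipliers v_i = (∏_{j≠i}(α_i − α_j))^{−1} mod 13.
  i = 1 (α = 3): (3−7)(3−2)(3−4)(3−1) = (−4)·1·(−1)·2 = 8 ≡ 8, so v_1 = 8^{−1} = 5 (mod 13).
  i = 2 (α = 7): (7−3)(7−2)(7−4)(7−1) = 4·5·3·6 = 360 ≡ 9, so v_2 = 9^{−1} = 3 (mod 13).
  i = 3 (α = 2): (2−3)(2−7)(2−4)(2−1) = (−1)·(−5)·(−2)·1 = −10 ≡ 3, so v_3 = 3^{−1} = 9 (mod 13).
  i = 4 (α = 4): (4−3)(4−7)(4−2)(4−1) = 1·(−3)·2·3 = −18 ≡ 8, so v_4 = 8^{−1} = 5 (mod 13).
  i = 5 (α = 1): (1−3)(1−7)(1−2)(1−4) = (−2)·(−6)·(−1)·(−3) = 36 ≡ 10, so v_5 = 10^{−1} = 4 (mod 13).
  v = [5, 3, 9, 5, 4].
Step 2: syndromes of r = [7, 7, 8, 6, 9] (all sums mod 13).
  S_0 = Σ v_i r_i = 5·7 + 3·7 + 9·8 + 5·6 + 4·9 = 194 ≡ 12.
  S_1 = Σ v_i α_i r_i = 5·3·7 + 3·7·7 + 9·2·8 + 5·4·6 + 4·1·9 = 552 ≡ 6.
  α_i^2 mod 13 = [9, 10, 4, 3, 1].
  S_2 = Σ v_i α_i^2 r_i = 5·9·7 + 3·10·7 + 9·4·8 + 5·3·6 + 4·1·9 = 939 ≡ 3.
  S = (12, 6, 3) ≠ 0, so r is not a codeword (an error is present).
Step 3: locate the error. For a single error e at position i, S_ℓ = v_i·e·α_i^ℓ, so α_err = S_1/S_0.
  S_0^{−1} = 12^{−1} = 12 (mod 13), so α_err = 6·12 = 72 ≡ 7 = α_2. Error position i = 2.
  Consistency check: S_2/S_1 = 3·11 = 33 ≡ 7 = α_err ✓ (single-error assumption holds).
Step 4: error magnitude e = S_0/v_2 = S_0·∏_{j≠2}(α_2 − α_j) = 12·9 = 108 ≡ 4 (mod 13).
Step 5: correct position 2: c_2 = r_2 − e = 7 − 4 ≡ 3 (mod 13). Hence c = [7, 3, 8, 6, 9].
  Check: interpolating c through the α_i gives m(x) = 10 + 12·x (degree < 2) with m(α_i) = c_i for every i, so c is indeed a codeword.


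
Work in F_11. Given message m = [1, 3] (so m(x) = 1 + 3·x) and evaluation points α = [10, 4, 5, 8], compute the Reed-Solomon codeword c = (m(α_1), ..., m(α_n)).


c = [9, 2, 5, 3]

Message polynomial: m(x) = 1 + 3·x (mod 11).
For each evaluation point α_i, compute m(α_i) mod 11:
  α_1 = 10: Horner steps 3 → 9, so m(10) = 9.
  α_2 = 4: Horner steps 3 → 2, so m(4) = 2.
  α_3 = 5: Horner steps 3 → 5, so m(5) = 5.
  α_4 = 8: Horner steps 3 → 3, so m(8) = 3.
Codeword c = [9, 2, 5, 3] ∈ F_11^4.


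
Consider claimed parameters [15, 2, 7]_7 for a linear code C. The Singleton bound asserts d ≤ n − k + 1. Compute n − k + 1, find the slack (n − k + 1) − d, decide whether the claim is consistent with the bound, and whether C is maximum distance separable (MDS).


Singleton RHS = n − k + 1 = 14, slack = 7, bound satisfied, not MDS.

Singleton bound: d ≤ n − k + 1.
Here n = 15, k = 2, so n − k + 1 = 14.
Given d = 7, check d ≤ 14: YES.
Slack = (n − k + 1) − d = 7.
The code is NOT MDS (slack = 7 > 0).
Description: the claimed parameters are [15, 2, 7]_7; such a code would be non-MDS.


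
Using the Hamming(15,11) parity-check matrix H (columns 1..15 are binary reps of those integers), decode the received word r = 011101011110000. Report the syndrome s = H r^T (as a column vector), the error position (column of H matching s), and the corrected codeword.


s = (0, 0, 1, 1)^T, error position = 3, corrected codeword c = 010101011110000

Compute s = H r^T mod 2 one row at a time:
  s_1 = 1 + 1 + 1 + 1 + 0 + 0 + 0 + 0 = 4 ≡ 0 (mod 2).
  s_2 = 1 + 0 + 1 + 0 + 0 + 0 + 0 + 0 = 2 ≡ 0 (mod 2).
  s_3 = 1 + 1 + 1 + 0 + 1 + 1 + 0 + 0 = 5 ≡ 1 (mod 2).
  s_4 = 0 + 1 + 0 + 0 + 1 + 1 + 0 + 0 = 3 ≡ 1 (mod 2).
s = (0, 0, 1, 1)^T — this equals column 3 of H (binary 0011), so error is at position 3.
Correct: flip bit 3 of r = 011101011110000 to get c = 010101011110000.


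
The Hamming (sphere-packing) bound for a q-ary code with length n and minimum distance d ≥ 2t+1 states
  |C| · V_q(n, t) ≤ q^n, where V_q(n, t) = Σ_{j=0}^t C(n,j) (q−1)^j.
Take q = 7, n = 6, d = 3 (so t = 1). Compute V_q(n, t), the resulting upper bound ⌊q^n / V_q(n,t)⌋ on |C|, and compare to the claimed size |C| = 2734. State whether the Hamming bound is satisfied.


V_q(n, t) = 37, q^n = 117649, Hamming bound = 3179, |C| = 2734 ≤ bound (satisfied).

Step 1: Compute V_q(n, t) = Σ_{j=0}^1 C(n, j) (q−1)^j.
  j = 0: C(6,0)·(6)^0 = 1·1 = 1.
  j = 1: C(6,1)·(6)^1 = 6·6 = 36.
  V_q(n, t) = 1 + 36 = 37.
Step 2: q^n = 7^6 = 117649.
Step 3: Hamming bound ⌊q^n / V_q(n,t)⌋ = ⌊117649/37⌋ = 3179.
Step 4: Compare |C| = 2734 to 3179: satisfied.
The claimed |C| lies below the Hamming bound.


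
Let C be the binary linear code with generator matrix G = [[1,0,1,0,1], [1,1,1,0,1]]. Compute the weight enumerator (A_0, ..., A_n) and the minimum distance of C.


Weight distribution: A_0 = 1, A_1 = 1, A_3 = 1, A_4 = 1. Minimum distance d = 1.

Enumerate all 2^2 = 4 messages m ∈ F_2^2.
For each, compute codeword c = mG in F_2^5, then tally its weight.
  m = 00 → c = 00000, weight = 0.
  m = 10 → c = 10101, weight = 3.
  m = 01 → c = 11101, weight = 4.
  m = 11 → c = 01000, weight = 1.
Tally weights:
  weight 0: 1 codewords.
  weight 1: 1 codewords.
  weight 3: 1 codewords.
  weight 4: 1 codewords.
Minimum distance d = smallest w > 0 with A_w > 0 = 1.
Sanity: Σ A_w = 4 = 2^2 = 4 ✓.


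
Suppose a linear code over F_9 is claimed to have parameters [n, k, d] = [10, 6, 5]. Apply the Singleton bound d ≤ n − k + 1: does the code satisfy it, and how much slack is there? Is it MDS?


Singleton RHS = n − k + 1 = 5, slack = 0, bound satisfied, MDS.

Singleton bound: d ≤ n − k + 1.
Here n = 10, k = 6, so n − k + 1 = 5.
Given d = 5, check d ≤ 5: YES.
Slack = (n − k + 1) − d = 0.
The code is MDS (slack = 0).
Description: the claimed parameters are [10, 6, 5]_9; such a code would be MDS (meets Singleton bound).


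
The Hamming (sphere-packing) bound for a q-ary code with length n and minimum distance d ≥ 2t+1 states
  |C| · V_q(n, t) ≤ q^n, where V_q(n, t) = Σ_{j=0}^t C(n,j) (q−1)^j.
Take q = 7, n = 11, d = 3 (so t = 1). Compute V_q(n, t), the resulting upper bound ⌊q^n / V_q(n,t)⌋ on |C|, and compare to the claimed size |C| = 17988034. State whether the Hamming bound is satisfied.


V_q(n, t) = 67, q^n = 1977326743, Hamming bound = 29512339, |C| = 17988034 ≤ bound (satisfied).

Step 1: Compute V_q(n, t) = Σ_{j=0}^1 C(n, j) (q−1)^j.
  j = 0: C(11,0)·(6)^0 = 1·1 = 1.
  j = 1: C(11,1)·(6)^1 = 11·6 = 66.
  V_q(n, t) = 1 + 66 = 67.
Step 2: q^n = 7^11 = 1977326743.
Step 3: Hamming bound ⌊q^n / V_q(n,t)⌋ = ⌊1977326743/67⌋ = 29512339.
Step 4: Compare |C| = 17988034 to 29512339: satisfied.
The claimed |C| lies below the Hamming bound.


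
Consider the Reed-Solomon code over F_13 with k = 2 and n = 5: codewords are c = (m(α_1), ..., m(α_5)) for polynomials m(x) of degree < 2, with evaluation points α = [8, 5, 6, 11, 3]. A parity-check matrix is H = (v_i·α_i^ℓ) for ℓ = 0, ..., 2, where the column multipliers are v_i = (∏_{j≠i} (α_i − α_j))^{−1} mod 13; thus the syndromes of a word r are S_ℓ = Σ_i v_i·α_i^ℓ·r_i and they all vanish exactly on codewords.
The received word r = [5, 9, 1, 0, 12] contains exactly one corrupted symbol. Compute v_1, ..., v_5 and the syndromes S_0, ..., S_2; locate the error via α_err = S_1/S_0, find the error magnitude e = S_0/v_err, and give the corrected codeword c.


S = (7, 4, 6), error at position 1, error magnitude e = 7, c = [11, 9, 1, 0, 12].

Step 1: column multipliers v_i = (∏_{j≠i}(α_i − α_j))^{−1} mod 13.
  i = 1 (α = 8): (8−5)(8−6)(8−11)(8−3) = 3·2·(−3)·5 = −90 ≡ 1, so v_1 = 1^{−1} = 1 (mod 13).
  i = 2 (α = 5): (5−8)(5−6)(5−11)(5−3) = (−3)·(−1)·(−6)·2 = −36 ≡ 3, so v_2 = 3^{−1} = 9 (mod 13).
  i = 3 (α = 6): (6−8)(6−5)(6−11)(6−3) = (−2)·1·(−5)·3 = 30 ≡ 4, so v_3 = 4^{−1} = 10 (mod 13).
  i = 4 (α = 11): (11−8)(11−5)(11−6)(11−3) = 3·6·5·8 = 720 ≡ 5, so v_4 = 5^{−1} = 8 (mod 13).
  i = 5 (α = 3): (3−8)(3−5)(3−6)(3−11) = (−5)·(−2)·(−3)·(−8) = 240 ≡ 6, so v_5 = 6^{−1} = 11 (mod 13).
  v = [1, 9, 10, 8, 11].
Step 2: syndromes of r = [5, 9, 1, 0, 12] (all sums mod 13).
  S_0 = Σ v_i r_i = 1·5 + 9·9 + 10·1 + 8·0 + 11·12 = 228 ≡ 7.
  S_1 = Σ v_i α_i r_i = 1·8·5 + 9·5·9 + 10·6·1 + 8·11·0 + 11·3·12 = 901 ≡ 4.
  α_i^2 mod 13 = [12, 12, 10, 4, 9].
  S_2 = Σ v_i α_i^2 r_i = 1·12·5 + 9·12·9 + 10·10·1 + 8·4·0 + 11·9·12 = 2320 ≡ 6.
  S = (7, 4, 6) ≠ 0, so r is not a codeword (an error is present).
Step 3: locate the error. For a single error e at position i, S_ℓ = v_i·e·α_i^ℓ, so α_err = S_1/S_0.
  S_0^{−1} = 7^{−1} = 2 (mod 13), so α_err = 4·2 = 8 ≡ 8 = α_1. Error position i = 1.
  Consistency check: S_2/S_1 = 6·10 = 60 ≡ 8 = α_err ✓ (single-error assumption holds).
Step 4: error magnitude e = S_0/v_1 = S_0·∏_{j≠1}(α_1 − α_j) = 7·1 = 7 ≡ 7 (mod 13).
Step 5: correct position 1: c_1 = r_1 − e = 5 − 7 ≡ 11 (mod 13). Hence c = [11, 9, 1, 0, 12].
  Check: interpolating c through the α_i gives m(x) = 10 + 5·x (degree < 2) with m(α_i) = c_i for every i, so c is indeed a codeword.


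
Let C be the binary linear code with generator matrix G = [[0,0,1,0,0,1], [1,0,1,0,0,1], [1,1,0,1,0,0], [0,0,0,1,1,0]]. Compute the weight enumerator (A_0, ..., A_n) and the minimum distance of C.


Weight distribution: A_0 = 1, A_1 = 1, A_2 = 4, A_3 = 4, A_4 = 3, A_5 = 3. Minimum distance d = 1.

Enumerate all 2^4 = 16 messages m ∈ F_2^4.
For each, compute codeword c = mG in F_2^6, then tally its weight.
  m = 0000 → c = 000000, weight = 0.
  m = 1000 → c = 001001, weight = 2.
  m = 0100 → c = 101001, weight = 3.
  m = 1100 → c = 100000, weight = 1.
  m = 0010 → c = 110100, weight = 3.
  m = 1010 → c = 111101, weight = 5.
  m = 0110 → c = 011101, weight = 4.
  m = 1110 → c = 010100, weight = 2.
  m = 0001 → c = 000110, weight = 2.
  m = 1001 → c = 001111, weight = 4.
  m = 0101 → c = 101111, weight = 5.
  m = 1101 → c = 100110, weight = 3.
  m = 0011 → c = 110010, weight = 3.
  m = 1011 → c = 111011, weight = 5.
  m = 0111 → c = 011011, weight = 4.
  m = 1111 → c = 010010, weight = 2.
Tally weights:
  weight 0: 1 codewords.
  weight 1: 1 codewords.
  weight 2: 4 codewords.
  weight 3: 4 codewords.
  weight 4: 3 codewords.
  weight 5: 3 codewords.
Minimum distance d = smallest w > 0 with A_w > 0 = 1.
Sanity: Σ A_w = 16 = 2^4 = 16 ✓.


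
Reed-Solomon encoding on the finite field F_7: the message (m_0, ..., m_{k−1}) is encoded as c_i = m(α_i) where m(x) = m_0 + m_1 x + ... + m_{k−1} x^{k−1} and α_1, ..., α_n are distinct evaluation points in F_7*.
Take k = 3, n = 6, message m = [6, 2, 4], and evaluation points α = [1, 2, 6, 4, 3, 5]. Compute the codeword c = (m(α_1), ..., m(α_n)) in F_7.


c = [5, 5, 1, 1, 6, 4]

Message polynomial: m(x) = 6 + 2·x + 4·x^2 (mod 7).
For each evaluation point α_i, compute m(α_i) mod 7:
  α_1 = 1: Horner steps 4 → 6 → 5, so m(1) = 5.
  α_2 = 2: Horner steps 4 → 3 → 5, so m(2) = 5.
  α_3 = 6: Horner steps 4 → 5 → 1, so m(6) = 1.
  α_4 = 4: Horner steps 4 → 4 → 1, so m(4) = 1.
  α_5 = 3: Horner steps 4 → 0 → 6, so m(3) = 6.
  α_6 = 5: Horner steps 4 → 1 → 4, so m(5) = 4.
Codeword c = [5, 5, 1, 1, 6, 4] ∈ F_7^6.
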